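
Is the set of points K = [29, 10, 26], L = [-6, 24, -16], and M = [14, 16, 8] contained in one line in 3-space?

Yes

KL = (-35, 14, -42), KM = (-15, 6, -18).
KL × KM = (0, 0, 0).
The cross product vanishes, so the three points are collinear.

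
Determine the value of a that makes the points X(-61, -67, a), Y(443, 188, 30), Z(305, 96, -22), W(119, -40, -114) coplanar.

-12

Coplanarity ⇔ det[XY; XZ; XW] = 0.
Expanding, this is linear in a: (-1656)a + (-19872) = 0.
So a = -12.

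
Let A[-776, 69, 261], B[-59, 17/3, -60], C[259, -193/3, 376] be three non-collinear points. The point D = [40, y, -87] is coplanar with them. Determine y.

-13/3

Coplanarity requires AB · (AC × AD) = 0.
AB = (717, -190/3, -321), AC = (1035, -400/3, 115); the triple product is linear in y with coefficient -414690 and constant term -1796990.
Setting it to zero: y = -13/3.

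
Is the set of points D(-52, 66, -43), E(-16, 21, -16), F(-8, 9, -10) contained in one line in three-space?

No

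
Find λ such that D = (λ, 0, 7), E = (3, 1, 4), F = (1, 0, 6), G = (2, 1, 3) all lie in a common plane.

The points are coplanar iff DE · (DF × DG) = 0.
Expanding, this is linear in λ: (-1)λ + (2) = 0.
So λ = 2.

2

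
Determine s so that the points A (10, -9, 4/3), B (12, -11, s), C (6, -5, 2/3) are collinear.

5/3

Direction AC = (-4, 4, -2/3). From the x-coordinate of B, the parameter along the line is τ = (12 − 10)/(-4) = -1/2.
Then s = 4/3 + (-1/2)·(-2/3) = 5/3.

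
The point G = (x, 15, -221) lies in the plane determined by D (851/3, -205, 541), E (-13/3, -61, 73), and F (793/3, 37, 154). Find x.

A normal to the plane is n = DE × DF = (57528, -102408, -66912).
G lies in the plane iff n · DG = 0.
This gives (57528)x + (12138408) = 0, so x = -211.

-211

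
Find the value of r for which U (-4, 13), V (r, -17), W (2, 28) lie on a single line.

-16

Collinearity: (V − U) must be parallel to (W − U) = (6, 15).
Cross-multiplying the components: (r − (-4))·(15) = (-30)·(6).
Solving gives r = -16.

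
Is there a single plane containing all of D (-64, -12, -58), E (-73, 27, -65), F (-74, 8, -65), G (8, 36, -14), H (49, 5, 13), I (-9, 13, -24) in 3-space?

The plane through D, E, F has normal n = DE × DF = (-133, 7, 210) and equation n·P = -3752.
Checking the remaining points: n·G = -3752, n·H = -3752, n·I = -3752.
All equal -3752, so all 6 points lie in one plane.

Yes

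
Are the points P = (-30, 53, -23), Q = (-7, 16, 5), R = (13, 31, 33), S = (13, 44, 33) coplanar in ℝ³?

No

A normal to the plane through P, Q, R is n = PQ × PR = (-1456, -84, 1085).
The plane has equation n·X = 14273. For S: n·S = 13181.
13181 ≠ 14273, so S is off the plane.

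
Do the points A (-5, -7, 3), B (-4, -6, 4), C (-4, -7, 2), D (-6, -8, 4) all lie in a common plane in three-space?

No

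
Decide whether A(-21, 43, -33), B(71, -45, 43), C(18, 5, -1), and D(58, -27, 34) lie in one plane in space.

Yes

The four points are coplanar iff the 3×3 determinant with rows AB, AC, AD is zero.
Rows: (92, -88, 76), (39, -38, 32), (79, -70, 67).
Expanding along the first row: (92)(-306) − (-88)(85) + (76)(272) = 0.
Zero determinant ⇒ coplanar.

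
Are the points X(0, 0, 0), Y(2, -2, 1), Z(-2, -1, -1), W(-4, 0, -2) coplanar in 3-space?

A normal to the plane through X, Y, Z is n = XY × XZ = (3, 0, -6).
The plane has equation n·P = 0. For W: n·W = 0.
Equal, so W lies in the plane and all four are coplanar.

Yes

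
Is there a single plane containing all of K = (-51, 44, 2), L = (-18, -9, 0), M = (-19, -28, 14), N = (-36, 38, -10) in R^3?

No

A normal to the plane through K, L, M is n = KL × KM = (-780, -460, -680).
The plane has equation n·P = 18180. For N: n·N = 17400.
17400 ≠ 18180, so N is off the plane.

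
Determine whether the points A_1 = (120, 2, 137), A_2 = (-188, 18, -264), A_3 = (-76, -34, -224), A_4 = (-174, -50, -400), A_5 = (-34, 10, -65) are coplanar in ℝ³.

No

The plane through A_1, A_2, A_3 has normal n = A_1A_2 × A_1A_3 = (-20212, -32592, 14224) and equation n·P = -541936.
Checking the remaining points: n·A_4 = -543112, n·A_5 = -563272.
Since n·A_4 = -543112 ≠ -541936, A_4 is off the plane and the points are not all coplanar.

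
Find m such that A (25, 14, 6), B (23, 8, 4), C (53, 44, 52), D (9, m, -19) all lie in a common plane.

-7

The points are coplanar iff AB · (AC × AD) = 0.
Expanding, this is linear in m: (36)m + (252) = 0.
So m = -7.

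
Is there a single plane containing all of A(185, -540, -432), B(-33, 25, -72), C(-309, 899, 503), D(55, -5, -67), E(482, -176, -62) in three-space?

No

The plane through A, B, C has normal n = AB × AC = (10235, 25990, -34592) and equation n·P = 2802619.
Checking the remaining points: n·D = 2750639, n·E = 2503734.
Since n·D = 2750639 ≠ 2802619, D is off the plane and the points are not all coplanar.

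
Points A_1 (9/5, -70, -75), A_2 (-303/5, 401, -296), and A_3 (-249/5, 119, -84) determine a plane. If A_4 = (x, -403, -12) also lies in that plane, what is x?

A normal to the plane is n = A_1A_2 × A_1A_3 = (37530, 10842, 12510).
A_4 lies in the plane iff n · A_1A_4 = 0.
This gives (37530)x + (-2889810) = 0, so x = 77.

77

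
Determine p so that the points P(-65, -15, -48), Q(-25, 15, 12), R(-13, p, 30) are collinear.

Direction PQ = (40, 30, 60). From the x-coordinate of R, the parameter along the line is τ = (-13 − (-65))/40 = 13/10.
Then p = (-15) + 13/10·(30) = 24.

24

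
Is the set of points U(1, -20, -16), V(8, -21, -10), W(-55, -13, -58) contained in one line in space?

No

UV = (7, -1, 6), UW = (-56, 7, -42).
UV × UW = (0, -42, -7).
The cross product is nonzero, so the points do not lie on one line.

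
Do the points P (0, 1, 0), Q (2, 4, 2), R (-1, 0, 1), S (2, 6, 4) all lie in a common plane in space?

The four points are coplanar iff the 3×3 determinant with rows PQ, PR, PS is zero.
Rows: (2, 3, 2), (-1, -1, 1), (2, 5, 4).
Expanding along the first row: (2)(-9) − (3)(-6) + (2)(-3) = -6.
Nonzero ⇒ not coplanar.

No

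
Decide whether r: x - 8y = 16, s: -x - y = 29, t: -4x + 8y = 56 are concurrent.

Yes

Intersecting r and s: solving the 2×2 system gives (x, y) = (-24, -5).
Substitute into t: (-4)(-24) + (8)(-5) = 56.
This equals 56, so (-24, -5) lies on all three lines and they are concurrent.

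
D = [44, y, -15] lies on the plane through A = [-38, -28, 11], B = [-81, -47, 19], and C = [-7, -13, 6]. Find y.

The plane through A, B, C has equation −25x + 33y − 56z = -590.
Substituting D: (33)y + (-260) = -590, so y = -10.

-10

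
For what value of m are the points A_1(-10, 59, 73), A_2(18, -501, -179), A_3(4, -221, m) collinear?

-53

Collinearity requires A_1A_2 × A_1A_3 = 0; each component is linear in m.
The x-component gives (-560)m + (-29680) = 0, so m = -53.
The remaining components then also vanish.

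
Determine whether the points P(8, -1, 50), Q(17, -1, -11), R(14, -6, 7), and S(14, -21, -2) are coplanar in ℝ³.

The four points are coplanar iff the 3×3 determinant with rows PQ, PR, PS is zero.
Rows: (9, 0, -61), (6, -5, -43), (6, -20, -52).
Expanding along the first row: (9)(-600) − (0)(-54) + (-61)(-90) = 90.
Nonzero ⇒ not coplanar.

No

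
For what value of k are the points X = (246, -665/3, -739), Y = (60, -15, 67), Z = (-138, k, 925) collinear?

Direction XY = (-186, 620/3, 806). From the x-coordinate of Z, the parameter along the line is τ = (-138 − 246)/(-186) = 64/31.
Then k = (-665/3) + 64/31·(620/3) = 205.

205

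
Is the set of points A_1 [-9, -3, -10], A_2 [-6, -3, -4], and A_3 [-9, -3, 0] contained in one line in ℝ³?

A_1A_2 = (3, 0, 6), A_1A_3 = (0, 0, 10).
Comparing components 3 and 1: (6)(0) − (3)(10) = -30 ≠ 0, so A_1A_2 and A_1A_3 are not parallel and the points are not collinear.

No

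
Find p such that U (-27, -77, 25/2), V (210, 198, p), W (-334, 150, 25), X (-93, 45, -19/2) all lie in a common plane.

Normal to plane UWX: n = (-6519, -7579, -22472); plane equation n·P = 478696.
Requiring n·V = 478696: (-22472)p + (-2869632) = 478696.
So p = -149.

-149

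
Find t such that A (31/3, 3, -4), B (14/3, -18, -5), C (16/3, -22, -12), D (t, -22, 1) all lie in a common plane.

The points are coplanar iff AB · (AC × AD) = 0.
Expanding, this is linear in t: (143)t + (-286) = 0.
So t = 2.

2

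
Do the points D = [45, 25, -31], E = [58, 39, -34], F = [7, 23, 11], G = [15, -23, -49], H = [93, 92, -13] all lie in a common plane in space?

The plane through D, E, F has normal n = DE × DF = (582, -432, 506) and equation n·P = -296.
Checking the remaining points: n·G = -6128, n·H = 7804.
Since n·G = -6128 ≠ -296, G is off the plane and the points are not all coplanar.

No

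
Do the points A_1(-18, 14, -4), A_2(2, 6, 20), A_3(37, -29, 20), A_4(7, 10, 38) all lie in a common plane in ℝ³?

Yes

The four points are coplanar iff the 3×3 determinant with rows A_1A_2, A_1A_3, A_1A_4 is zero.
Rows: (20, -8, 24), (55, -43, 24), (25, -4, 42).
Expanding along the first row: (20)(-1710) − (-8)(1710) + (24)(855) = 0.
Zero determinant ⇒ coplanar.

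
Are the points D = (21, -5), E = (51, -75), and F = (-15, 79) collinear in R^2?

DE = (30, -70), DF = (-36, 84).
det[DE; DF] = (30)(84) − (-70)(-36) = 0.
The determinant is zero, so the points are collinear.

Yes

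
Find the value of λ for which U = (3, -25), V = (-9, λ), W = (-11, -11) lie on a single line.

-13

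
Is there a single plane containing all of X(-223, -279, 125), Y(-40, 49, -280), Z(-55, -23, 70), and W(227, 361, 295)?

No

With X as base: XY = (183, 328, -405), XZ = (168, 256, -55), XW = (450, 640, 170).
XZ × XW = (78720, -53310, -7680).
XY · (XZ × XW) = 30480.
Since 30480 ≠ 0, the four points are not coplanar.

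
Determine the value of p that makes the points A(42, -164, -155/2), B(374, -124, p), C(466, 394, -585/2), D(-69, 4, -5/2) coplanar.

Normal to plane ACD: n = (77970, -7935, 133170); plane equation n·P = -5744595.
Requiring n·B = -5744595: (133170)p + (30144720) = -5744595.
So p = -539/2.

-539/2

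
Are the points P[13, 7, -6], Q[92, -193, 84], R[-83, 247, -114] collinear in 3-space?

No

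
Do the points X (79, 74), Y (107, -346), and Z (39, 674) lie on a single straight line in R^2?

Yes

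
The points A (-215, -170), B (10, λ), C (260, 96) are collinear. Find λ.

-44

Collinearity: (B − A) must be parallel to (C − A) = (475, 266).
Cross-multiplying the components: (λ − (-170))·(475) = (225)·(266).
Solving gives λ = -44.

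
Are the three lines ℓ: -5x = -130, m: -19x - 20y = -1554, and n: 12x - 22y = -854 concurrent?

Yes

Intersecting ℓ and m: solving the 2×2 system gives (x, y) = (26, 53).
Substitute into n: (12)(26) + (-22)(53) = -854.
This equals -854, so (26, 53) lies on all three lines and they are concurrent.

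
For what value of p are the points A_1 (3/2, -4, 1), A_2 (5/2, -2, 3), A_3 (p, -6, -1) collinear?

Collinearity requires A_1A_2 × A_1A_3 = 0; each component is linear in p.
The y-component gives (2)p + (-1) = 0, so p = 1/2.
The remaining components then also vanish.

1/2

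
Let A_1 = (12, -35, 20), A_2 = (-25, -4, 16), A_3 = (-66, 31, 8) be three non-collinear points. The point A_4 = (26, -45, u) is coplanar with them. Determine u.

12

The plane through A_1, A_2, A_3 has equation −108x − 132y − 24z = 2844.
Substituting A_4: (-24)u + (3132) = 2844, so u = 12.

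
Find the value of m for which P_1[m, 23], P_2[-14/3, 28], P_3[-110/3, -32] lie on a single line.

-22/3

The three points are collinear iff det[P_1P_2; P_1P_3] = 0.
This determinant is linear in m: (60)m + (440) = 0, so m = -22/3.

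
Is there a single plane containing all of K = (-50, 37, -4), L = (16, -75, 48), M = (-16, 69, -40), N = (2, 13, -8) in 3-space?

Yes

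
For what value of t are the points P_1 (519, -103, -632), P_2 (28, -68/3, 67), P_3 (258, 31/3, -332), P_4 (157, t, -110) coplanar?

-151/3

Normal to plane P_1P_2P_3: n = (-55120, -35139, -104039/3); plane equation n·P = -9211241/3.
Requiring n·P_4 = -9211241/3: (-35139)t + (-14517230/3) = -9211241/3.
So t = -151/3.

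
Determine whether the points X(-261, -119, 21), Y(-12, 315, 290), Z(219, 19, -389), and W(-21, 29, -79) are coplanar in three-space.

The four points are coplanar iff the 3×3 determinant with rows XY, XZ, XW is zero.
Rows: (249, 434, 269), (480, 138, -410), (240, 148, -100).
Expanding along the first row: (249)(46880) − (434)(50400) + (269)(37920) = 0.
Zero determinant ⇒ coplanar.

Yes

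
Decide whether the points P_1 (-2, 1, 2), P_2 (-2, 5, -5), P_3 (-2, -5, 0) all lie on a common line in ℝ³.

P_1P_2 = (0, 4, -7), P_1P_3 = (0, -6, -2).
Comparing components 2 and 3: (4)(-2) − (-7)(-6) = -50 ≠ 0, so P_1P_2 and P_1P_3 are not parallel and the points are not collinear.

No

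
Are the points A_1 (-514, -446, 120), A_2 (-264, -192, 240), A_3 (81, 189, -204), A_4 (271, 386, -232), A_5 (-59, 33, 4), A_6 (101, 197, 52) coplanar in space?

No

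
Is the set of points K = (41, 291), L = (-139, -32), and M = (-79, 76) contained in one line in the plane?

KL = (-180, -323), KM = (-120, -215).
det[KL; KM] = (-180)(-215) − (-323)(-120) = -60.
The determinant is nonzero, so they are not collinear.

No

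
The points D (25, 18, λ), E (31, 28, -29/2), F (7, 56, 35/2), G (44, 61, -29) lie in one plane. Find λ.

Coplanarity ⇔ det[DE; DF; DG] = 0.
Expanding, this is linear in λ: (1156)λ + (8670) = 0.
So λ = -15/2.

-15/2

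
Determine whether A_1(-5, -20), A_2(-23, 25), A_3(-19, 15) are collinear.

Yes

A_1A_2 = (-18, 45), A_1A_3 = (-14, 35).
det[A_1A_2; A_1A_3] = (-18)(35) − (45)(-14) = 0.
The determinant is zero, so the points are collinear.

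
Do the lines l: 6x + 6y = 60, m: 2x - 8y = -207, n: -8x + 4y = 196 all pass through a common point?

No

Lines aᵢx + bᵢy = cᵢ with pairwise distinct directions are concurrent exactly when det[aᵢ bᵢ cᵢ] = 0.
Here the determinant is -216.
Nonzero, so no common point exists.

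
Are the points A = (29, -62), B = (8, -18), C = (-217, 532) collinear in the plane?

AB = (-21, 44), AC = (-246, 594).
det[AB; AC] = (-21)(594) − (44)(-246) = -1650.
The determinant is nonzero, so they are not collinear.

No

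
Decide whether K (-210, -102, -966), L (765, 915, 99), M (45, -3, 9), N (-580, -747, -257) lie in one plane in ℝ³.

A normal to the plane through K, L, M is n = KL × KM = (886140, -679050, -162810).
The plane has equation n·P = 40448160. For N: n·N = 35131320.
35131320 ≠ 40448160, so N is off the plane.

No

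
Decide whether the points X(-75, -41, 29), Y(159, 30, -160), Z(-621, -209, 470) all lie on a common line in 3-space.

No

XY = (234, 71, -189), XZ = (-546, -168, 441).
XY × XZ = (-441, 0, -546).
The cross product is nonzero, so the points do not lie on one line.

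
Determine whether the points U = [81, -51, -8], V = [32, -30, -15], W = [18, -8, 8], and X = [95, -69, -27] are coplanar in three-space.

No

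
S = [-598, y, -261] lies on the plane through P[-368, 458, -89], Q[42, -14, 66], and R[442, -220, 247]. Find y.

The plane through P, Q, R has equation −53502x − 12210y + 104340z = 4810296.
Substituting S: (-12210)y + (4761456) = 4810296, so y = -4.

-4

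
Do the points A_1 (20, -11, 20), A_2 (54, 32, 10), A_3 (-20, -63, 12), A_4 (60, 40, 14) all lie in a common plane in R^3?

Yes

A normal to the plane through A_1, A_2, A_3 is n = A_1A_2 × A_1A_3 = (-864, 672, -48).
The plane has equation n·P = -25632. For A_4: n·A_4 = -25632.
Equal, so A_4 lies in the plane and all four are coplanar.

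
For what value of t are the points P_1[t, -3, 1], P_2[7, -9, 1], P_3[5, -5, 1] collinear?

Direction P_2P_3 = (-2, 4, 0). From the y-coordinate of P_1, the parameter along the line is τ = (-3 − (-9))/4 = 3/2.
Then t = 7 + 3/2·(-2) = 4.

4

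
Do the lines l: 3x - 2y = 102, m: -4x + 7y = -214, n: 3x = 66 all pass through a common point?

Yes

Lines aᵢx + bᵢy = cᵢ with pairwise distinct directions are concurrent exactly when det[aᵢ bᵢ cᵢ] = 0.
Here the determinant is 0.
It vanishes, so the lines are concurrent at (22, -18).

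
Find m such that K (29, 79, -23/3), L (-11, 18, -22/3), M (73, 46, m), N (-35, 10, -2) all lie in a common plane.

-26

Normal to plane KLN: n = (-968/3, 616/3, -1144); plane equation n·P = 46904/3.
Requiring n·M = 46904/3: (-1144)m + (-42328/3) = 46904/3.
So m = -26.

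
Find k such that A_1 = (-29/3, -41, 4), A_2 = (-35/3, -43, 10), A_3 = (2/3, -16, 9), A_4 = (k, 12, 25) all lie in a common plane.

Normal to plane A_1A_2A_3: n = (-160, 72, -88/3); plane equation n·P = -4568/3.
Requiring n·A_4 = -4568/3: (-160)k + (392/3) = -4568/3.
So k = 31/3.

31/3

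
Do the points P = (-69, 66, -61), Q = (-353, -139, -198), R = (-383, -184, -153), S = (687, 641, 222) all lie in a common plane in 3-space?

The four points are coplanar iff the 3×3 determinant with rows PQ, PR, PS is zero.
Rows: (-284, -205, -137), (-314, -250, -92), (756, 575, 283).
Expanding along the first row: (-284)(-17850) − (-205)(-19310) + (-137)(8450) = -46800.
Nonzero ⇒ not coplanar.

No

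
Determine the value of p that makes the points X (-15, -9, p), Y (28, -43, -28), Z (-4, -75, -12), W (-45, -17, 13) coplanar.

-3

The points are coplanar iff XY · (XZ × XW) = 0.
Expanding, this is linear in p: (3168)p + (9504) = 0.
So p = -3.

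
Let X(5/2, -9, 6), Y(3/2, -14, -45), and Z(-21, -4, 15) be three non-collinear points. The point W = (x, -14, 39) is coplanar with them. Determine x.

101/2

The plane through X, Y, Z has equation 210x + (2415/2)y − (245/2)z = -22155/2.
Substituting W: (210)x + (-43365/2) = -22155/2, so x = 101/2.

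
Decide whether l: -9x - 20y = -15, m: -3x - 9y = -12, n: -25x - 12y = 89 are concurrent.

Yes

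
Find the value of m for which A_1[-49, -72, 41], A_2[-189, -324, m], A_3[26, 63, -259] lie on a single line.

601

Direction A_1A_3 = (75, 135, -300). From the x-coordinate of A_2, the parameter along the line is τ = (-189 − (-49))/75 = -28/15.
Then m = 41 + (-28/15)·(-300) = 601.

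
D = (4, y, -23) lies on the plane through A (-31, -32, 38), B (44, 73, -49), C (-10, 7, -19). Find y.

23

The plane through A, B, C has equation −2592x + 2448y + 720z = 29376.
Substituting D: (2448)y + (-26928) = 29376, so y = 23.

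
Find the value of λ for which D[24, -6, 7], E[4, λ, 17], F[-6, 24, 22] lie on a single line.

Direction DF = (-30, 30, 15). From the x-coordinate of E, the parameter along the line is τ = (4 − 24)/(-30) = 2/3.
Then λ = (-6) + 2/3·(30) = 14.

14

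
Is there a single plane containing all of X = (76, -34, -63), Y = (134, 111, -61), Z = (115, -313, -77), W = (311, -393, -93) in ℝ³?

With X as base: XY = (58, 145, 2), XZ = (39, -279, -14), XW = (235, -359, -30).
XZ × XW = (3344, -2120, 51564).
XY · (XZ × XW) = -10320.
Since -10320 ≠ 0, the four points are not coplanar.

No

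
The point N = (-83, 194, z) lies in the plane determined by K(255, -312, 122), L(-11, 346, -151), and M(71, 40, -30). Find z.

A normal to the plane is n = KL × KM = (-3920, 9800, 27440).
N lies in the plane iff n · KN = 0.
This gives (27440)z + (2936080) = 0, so z = -107.

-107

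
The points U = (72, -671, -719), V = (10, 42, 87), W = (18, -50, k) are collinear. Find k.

-17

Direction UV = (-62, 713, 806). From the x-coordinate of W, the parameter along the line is τ = (18 − 72)/(-62) = 27/31.
Then k = (-719) + 27/31·(806) = -17.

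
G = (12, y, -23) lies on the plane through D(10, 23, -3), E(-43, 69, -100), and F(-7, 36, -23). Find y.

25

A normal to the plane is n = DE × DF = (341, 589, 93).
G lies in the plane iff n · DG = 0.
This gives (589)y + (-14725) = 0, so y = 25.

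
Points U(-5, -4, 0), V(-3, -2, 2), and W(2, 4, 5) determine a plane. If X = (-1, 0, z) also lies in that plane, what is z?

A normal to the plane is n = UV × UW = (-6, 4, 2).
X lies in the plane iff n · UX = 0.
This gives (2)z + (-8) = 0, so z = 4.

4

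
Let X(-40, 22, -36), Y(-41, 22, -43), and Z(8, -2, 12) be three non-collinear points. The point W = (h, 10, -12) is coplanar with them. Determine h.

Coplanarity requires XY · (XZ × XW) = 0.
XY = (-1, 0, -7), XZ = (48, -24, 48); the triple product is linear in h with coefficient -168 and constant term -2688.
Setting it to zero: h = -16.

-16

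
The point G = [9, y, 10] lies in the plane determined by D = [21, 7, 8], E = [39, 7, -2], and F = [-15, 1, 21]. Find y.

The plane through D, E, F has equation −60x + 126y − 108z = -1242.
Substituting G: (126)y + (-1620) = -1242, so y = 3.

3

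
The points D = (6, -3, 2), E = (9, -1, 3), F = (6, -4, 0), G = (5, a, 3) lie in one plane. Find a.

Coplanarity ⇔ det[DE; DF; DG] = 0.
Expanding, this is linear in a: (6)a + (18) = 0.
So a = -3.

-3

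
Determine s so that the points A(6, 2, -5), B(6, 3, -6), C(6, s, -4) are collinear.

Collinearity requires AB × AC = 0; each component is linear in s.
The x-component gives (1)s + (-1) = 0, so s = 1.
The remaining components then also vanish.

1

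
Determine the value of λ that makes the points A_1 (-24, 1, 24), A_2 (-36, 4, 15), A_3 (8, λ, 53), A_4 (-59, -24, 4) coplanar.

-34

Normal to plane A_1A_2A_4: n = (-285, 75, 405); plane equation n·P = 16635.
Requiring n·A_3 = 16635: (75)λ + (19185) = 16635.
So λ = -34.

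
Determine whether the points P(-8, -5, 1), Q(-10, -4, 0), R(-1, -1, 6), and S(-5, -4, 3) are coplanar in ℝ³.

Yes

A normal to the plane through P, Q, R is n = PQ × PR = (9, 3, -15).
The plane has equation n·X = -102. For S: n·S = -102.
Equal, so S lies in the plane and all four are coplanar.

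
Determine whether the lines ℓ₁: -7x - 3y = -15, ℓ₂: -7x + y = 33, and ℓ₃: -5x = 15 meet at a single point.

Yes

Intersecting ℓ₁ and ℓ₂: solving the 2×2 system gives (x, y) = (-3, 12).
Substitute into ℓ₃: (-5)(-3) + (0)(12) = 15.
This equals 15, so (-3, 12) lies on all three lines and they are concurrent.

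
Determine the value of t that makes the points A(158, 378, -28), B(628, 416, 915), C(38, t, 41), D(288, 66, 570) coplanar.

72

Coplanarity ⇔ det[AB; AC; AD] = 0.
Expanding, this is linear in t: (158470)t + (-11409840) = 0.
So t = 72.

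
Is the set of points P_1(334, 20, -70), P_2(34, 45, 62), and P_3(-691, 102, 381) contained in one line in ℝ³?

P_1P_2 = (-300, 25, 132), P_1P_3 = (-1025, 82, 451).
P_1P_2 × P_1P_3 = (451, 0, 1025).
The cross product is nonzero, so the points do not lie on one line.

No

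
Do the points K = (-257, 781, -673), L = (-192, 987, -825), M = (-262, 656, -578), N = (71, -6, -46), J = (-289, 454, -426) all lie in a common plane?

The plane through K, L, M has normal n = KL × KM = (570, -5415, -7095) and equation n·P = 399330.
Checking the remaining points: n·N = 399330, n·J = 399330.
All equal 399330, so all 5 points lie in one plane.

Yes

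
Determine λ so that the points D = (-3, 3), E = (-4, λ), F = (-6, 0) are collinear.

The three points are collinear iff det[DE; DF] = 0.
This determinant is linear in λ: (3)λ + (-6) = 0, so λ = 2.

2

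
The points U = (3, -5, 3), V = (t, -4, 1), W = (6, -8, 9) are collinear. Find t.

2

Direction UW = (3, -3, 6). From the y-coordinate of V, the parameter along the line is τ = (-4 − (-5))/(-3) = -1/3.
Then t = 3 + (-1/3)·(3) = 2.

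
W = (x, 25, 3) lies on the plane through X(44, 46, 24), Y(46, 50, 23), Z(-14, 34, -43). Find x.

14

Coplanarity requires XY · (XZ × XW) = 0.
XY = (2, 4, -1), XZ = (-58, -12, -67); the triple product is linear in x with coefficient -280 and constant term 3920.
Setting it to zero: x = 14.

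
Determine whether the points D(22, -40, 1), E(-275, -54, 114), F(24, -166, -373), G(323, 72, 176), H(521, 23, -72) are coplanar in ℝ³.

Yes

The plane through D, E, F has normal n = DE × DF = (19474, -110852, 37450) and equation n·P = 4899958.
Checking the remaining points: n·G = 4899958, n·H = 4899958.
All equal 4899958, so all 5 points lie in one plane.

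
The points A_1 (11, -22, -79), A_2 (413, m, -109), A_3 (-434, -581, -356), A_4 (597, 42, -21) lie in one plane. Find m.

-131

Normal to plane A_1A_3A_4: n = (-14694, -136512, 299094); plane equation n·P = -20786796.
Requiring n·A_2 = -20786796: (-136512)m + (-38669868) = -20786796.
So m = -131.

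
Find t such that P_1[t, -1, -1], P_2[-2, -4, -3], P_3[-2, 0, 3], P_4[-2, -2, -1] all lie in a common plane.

The points are coplanar iff P_1P_2 · (P_1P_3 × P_1P_4) = 0.
Expanding, this is linear in t: (4)t + (8) = 0.
So t = -2.

-2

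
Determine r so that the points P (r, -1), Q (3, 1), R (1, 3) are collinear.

5

Collinearity: (P − Q) must be parallel to (R − Q) = (-2, 2).
Cross-multiplying the components: (r − 3)·(2) = (-2)·(-2).
Solving gives r = 5.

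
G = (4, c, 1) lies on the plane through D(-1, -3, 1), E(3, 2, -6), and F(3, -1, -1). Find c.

Coplanarity requires DE · (DF × DG) = 0.
DE = (4, 5, -7), DF = (4, 2, -2); the triple product is linear in c with coefficient -20 and constant term -40.
Setting it to zero: c = -2.

-2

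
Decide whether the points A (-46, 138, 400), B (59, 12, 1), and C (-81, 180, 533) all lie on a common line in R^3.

Yes

AB = (105, -126, -399), AC = (-35, 42, 133).
AB × AC = (0, 0, 0).
The cross product vanishes, so the three points are collinear.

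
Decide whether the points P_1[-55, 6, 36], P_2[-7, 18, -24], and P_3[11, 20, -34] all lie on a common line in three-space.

P_1P_2 = (48, 12, -60), P_1P_3 = (66, 14, -70).
Comparing components 3 and 1: (-60)(66) − (48)(-70) = -600 ≠ 0, so P_1P_2 and P_1P_3 are not parallel and the points are not collinear.

No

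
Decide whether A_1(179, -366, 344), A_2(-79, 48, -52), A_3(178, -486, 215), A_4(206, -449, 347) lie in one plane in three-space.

No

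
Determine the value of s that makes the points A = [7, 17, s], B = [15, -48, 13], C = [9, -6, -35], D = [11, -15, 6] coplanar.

-6

Coplanarity ⇔ det[AB; AC; AD] = 0.
Expanding, this is linear in s: (30)s + (180) = 0.
So s = -6.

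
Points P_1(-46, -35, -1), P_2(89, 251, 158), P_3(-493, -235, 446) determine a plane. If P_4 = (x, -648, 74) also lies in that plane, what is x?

Coplanarity requires P_1P_2 · (P_1P_3 × P_1P_4) = 0.
P_1P_2 = (135, 286, 159), P_1P_3 = (-447, -200, 447); the triple product is linear in x with coefficient 159642 and constant term 95465916.
Setting it to zero: x = -598.

-598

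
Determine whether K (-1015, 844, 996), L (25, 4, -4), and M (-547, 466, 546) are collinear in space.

KL = (1040, -840, -1000), KM = (468, -378, -450).
Each component of KM is 9/20 times the corresponding component of KL, so KM = 9/20·KL and the points are collinear.

Yes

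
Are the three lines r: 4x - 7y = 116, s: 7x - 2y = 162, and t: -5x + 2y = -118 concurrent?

Lines aᵢx + bᵢy = cᵢ with pairwise distinct directions are concurrent exactly when det[aᵢ bᵢ cᵢ] = 0.
Here the determinant is 0.
It vanishes, so the lines are concurrent at (22, -4).

Yes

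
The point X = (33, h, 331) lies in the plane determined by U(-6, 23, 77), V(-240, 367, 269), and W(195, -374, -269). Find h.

A normal to the plane is n = UV × UW = (-42800, -42372, 23754).
X lies in the plane iff n · UX = 0.
This gives (-42372)h + (5338872) = 0, so h = 126.

126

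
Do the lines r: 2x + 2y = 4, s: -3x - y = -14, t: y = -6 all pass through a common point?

Intersecting r and s: solving the 2×2 system gives (x, y) = (6, -4).
Substitute into t: (0)(6) + (1)(-4) = -4.
But t requires -6 ≠ -4, so the three lines have no common point.

No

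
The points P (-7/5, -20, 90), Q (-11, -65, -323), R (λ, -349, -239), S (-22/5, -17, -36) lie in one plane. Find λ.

Normal to plane PQS: n = (6909, 147/5, -819/5); plane equation n·X = -125013/5.
Requiring n·R = -125013/5: (6909)λ + (144438/5) = -125013/5.
So λ = -39/5.

-39/5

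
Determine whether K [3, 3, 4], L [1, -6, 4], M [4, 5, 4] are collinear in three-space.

No

KL = (-2, -9, 0), KM = (1, 2, 0).
KL × KM = (0, 0, 5).
The cross product is nonzero, so the points do not lie on one line.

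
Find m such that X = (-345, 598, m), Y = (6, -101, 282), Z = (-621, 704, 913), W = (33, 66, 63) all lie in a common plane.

399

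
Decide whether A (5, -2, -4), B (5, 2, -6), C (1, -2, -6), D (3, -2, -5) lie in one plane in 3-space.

A normal to the plane through A, B, C is n = AB × AC = (-8, 8, 16).
The plane has equation n·P = -120. For D: n·D = -120.
Equal, so D lies in the plane and all four are coplanar.

Yes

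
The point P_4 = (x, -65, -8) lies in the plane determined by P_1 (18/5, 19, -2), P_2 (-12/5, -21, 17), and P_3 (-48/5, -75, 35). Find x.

A normal to the plane is n = P_1P_2 × P_1P_3 = (306, -144/5, 36).
P_4 lies in the plane iff n · P_1P_4 = 0.
This gives (306)x + (5508/5) = 0, so x = -18/5.

-18/5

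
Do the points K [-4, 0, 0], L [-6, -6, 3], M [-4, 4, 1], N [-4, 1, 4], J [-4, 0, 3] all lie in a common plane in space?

No

The plane through K, L, M has normal n = KL × KM = (-18, 2, -8) and equation n·P = 72.
Checking the remaining points: n·N = 42, n·J = 48.
Since n·N = 42 ≠ 72, N is off the plane and the points are not all coplanar.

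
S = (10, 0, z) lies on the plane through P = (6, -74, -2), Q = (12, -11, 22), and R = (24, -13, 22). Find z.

26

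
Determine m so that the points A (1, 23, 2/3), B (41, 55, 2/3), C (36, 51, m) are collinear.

Direction AB = (40, 32, 0). From the x-coordinate of C, the parameter along the line is τ = (36 − 1)/40 = 7/8.
Then m = 2/3 + 7/8·(0) = 2/3.

2/3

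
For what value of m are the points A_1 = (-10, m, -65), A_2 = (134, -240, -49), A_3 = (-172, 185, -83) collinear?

-40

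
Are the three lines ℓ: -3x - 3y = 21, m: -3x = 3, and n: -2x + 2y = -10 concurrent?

Yes

Lines aᵢx + bᵢy = cᵢ with pairwise distinct directions are concurrent exactly when det[aᵢ bᵢ cᵢ] = 0.
Here the determinant is 0.
It vanishes, so the lines are concurrent at (-1, -6).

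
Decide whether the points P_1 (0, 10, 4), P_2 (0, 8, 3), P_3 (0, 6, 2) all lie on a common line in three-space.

Yes

P_1P_2 = (0, -2, -1), P_1P_3 = (0, -4, -2).
P_1P_2 × P_1P_3 = (0, 0, 0).
The cross product vanishes, so the three points are collinear.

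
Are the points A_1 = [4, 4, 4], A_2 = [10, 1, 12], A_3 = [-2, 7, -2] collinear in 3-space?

No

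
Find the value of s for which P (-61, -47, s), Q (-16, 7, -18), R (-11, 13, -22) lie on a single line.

18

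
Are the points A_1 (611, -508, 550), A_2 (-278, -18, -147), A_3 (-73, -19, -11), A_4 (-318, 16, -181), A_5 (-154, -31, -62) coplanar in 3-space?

Yes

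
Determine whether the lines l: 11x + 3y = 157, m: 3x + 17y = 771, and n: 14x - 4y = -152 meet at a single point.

The three lines meet at one point iff the augmented coefficient matrix [aᵢ bᵢ cᵢ] has rank < 3, i.e. its determinant vanishes.
Here the determinant is 0.
It vanishes, so the lines are concurrent at (2, 45).

Yes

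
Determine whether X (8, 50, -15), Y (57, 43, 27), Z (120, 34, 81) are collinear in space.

Yes

XY = (49, -7, 42), XZ = (112, -16, 96).
Each component of XZ is 16/7 times the corresponding component of XY, so XZ = 16/7·XY and the points are collinear.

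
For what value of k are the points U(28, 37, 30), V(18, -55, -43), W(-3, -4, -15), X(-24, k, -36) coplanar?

Normal to plane UVW: n = (1147, 1813, -2442); plane equation n·P = 25937.
Requiring n·X = 25937: (1813)k + (60384) = 25937.
So k = -19.

-19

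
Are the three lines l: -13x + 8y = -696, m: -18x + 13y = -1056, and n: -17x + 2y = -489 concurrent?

Intersecting l and m: solving the 2×2 system gives (x, y) = (24, -48).
Substitute into n: (-17)(24) + (2)(-48) = -504.
But n requires -489 ≠ -504, so the three lines have no common point.

No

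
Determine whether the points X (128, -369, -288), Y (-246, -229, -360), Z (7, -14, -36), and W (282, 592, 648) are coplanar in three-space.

No

A normal to the plane through X, Y, Z is n = XY × XZ = (60840, 102960, -115830).
The plane has equation n·P = 3154320. For W: n·W = 3051360.
3051360 ≠ 3154320, so W is off the plane.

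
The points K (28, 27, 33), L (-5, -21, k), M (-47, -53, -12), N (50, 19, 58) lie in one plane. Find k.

18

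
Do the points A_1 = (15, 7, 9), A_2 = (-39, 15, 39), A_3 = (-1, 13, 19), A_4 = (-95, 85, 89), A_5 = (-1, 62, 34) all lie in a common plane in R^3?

The plane through A_1, A_2, A_3 has normal n = A_1A_2 × A_1A_3 = (-100, 60, -196) and equation n·P = -2844.
Checking the remaining points: n·A_4 = -2844, n·A_5 = -2844.
All equal -2844, so all 5 points lie in one plane.

Yes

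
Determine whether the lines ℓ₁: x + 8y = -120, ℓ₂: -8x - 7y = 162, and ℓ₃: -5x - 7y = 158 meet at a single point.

No

Intersecting ℓ₁ and ℓ₂: solving the 2×2 system gives (x, y) = (-8, -14).
Substitute into ℓ₃: (-5)(-8) + (-7)(-14) = 138.
But ℓ₃ requires 158 ≠ 138, so the three lines have no common point.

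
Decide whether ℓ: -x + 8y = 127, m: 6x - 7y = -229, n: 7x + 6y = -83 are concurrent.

Yes

Intersecting ℓ and m: solving the 2×2 system gives (x, y) = (-23, 13).
Substitute into n: (7)(-23) + (6)(13) = -83.
This equals -83, so (-23, 13) lies on all three lines and they are concurrent.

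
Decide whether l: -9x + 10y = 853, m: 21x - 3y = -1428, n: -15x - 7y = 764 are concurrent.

No

Intersecting l and m: solving the 2×2 system gives (x, y) = (-3907/61, 1687/61).
Substitute into n: (-15)(-3907/61) + (-7)(1687/61) = 46796/61.
But n requires 764 ≠ 46796/61, so the three lines have no common point.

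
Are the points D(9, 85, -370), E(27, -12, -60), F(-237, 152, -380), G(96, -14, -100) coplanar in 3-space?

No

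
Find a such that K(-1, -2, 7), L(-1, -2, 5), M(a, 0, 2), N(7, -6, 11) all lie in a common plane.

The points are coplanar iff KL · (KM × KN) = 0.
Expanding, this is linear in a: (8)a + (40) = 0.
So a = -5.

-5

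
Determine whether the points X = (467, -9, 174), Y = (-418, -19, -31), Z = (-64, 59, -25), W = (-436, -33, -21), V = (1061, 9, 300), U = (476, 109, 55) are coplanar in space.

Yes

The plane through X, Y, Z has normal n = XY × XZ = (15930, -67260, -65490) and equation n·P = -3350610.
Checking the remaining points: n·W = -3350610, n·V = -3350610, n·U = -3350610.
All equal -3350610, so all 6 points lie in one plane.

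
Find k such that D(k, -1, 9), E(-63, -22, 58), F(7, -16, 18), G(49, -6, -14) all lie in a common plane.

-14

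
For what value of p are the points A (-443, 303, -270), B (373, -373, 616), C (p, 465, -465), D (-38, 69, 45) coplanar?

The points are coplanar iff AB · (AC × AD) = 0.
Expanding, this is linear in p: (5616)p + (2150928) = 0.
So p = -383.

-383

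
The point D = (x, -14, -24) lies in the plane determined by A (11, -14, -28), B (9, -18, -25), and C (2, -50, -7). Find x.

5

The plane through A, B, C has equation 24x + 15y + 36z = -954.
Substituting D: (24)x + (-1074) = -954, so x = 5.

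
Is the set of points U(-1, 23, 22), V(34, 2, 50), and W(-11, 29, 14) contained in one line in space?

Yes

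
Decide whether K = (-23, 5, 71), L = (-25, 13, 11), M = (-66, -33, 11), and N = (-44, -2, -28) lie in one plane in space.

No

The four points are coplanar iff the 3×3 determinant with rows KL, KM, KN is zero.
Rows: (-2, 8, -60), (-43, -38, -60), (-21, -7, -99).
Expanding along the first row: (-2)(3342) − (8)(2997) + (-60)(-497) = -840.
Nonzero ⇒ not coplanar.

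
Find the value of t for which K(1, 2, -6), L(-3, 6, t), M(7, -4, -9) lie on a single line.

Direction KM = (6, -6, -3). From the x-coordinate of L, the parameter along the line is τ = (-3 − 1)/6 = -2/3.
Then t = (-6) + (-2/3)·(-3) = -4.

-4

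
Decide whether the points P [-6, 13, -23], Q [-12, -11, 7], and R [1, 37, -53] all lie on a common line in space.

No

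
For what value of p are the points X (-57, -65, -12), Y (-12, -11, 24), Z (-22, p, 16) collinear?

-23

Direction XY = (45, 54, 36). From the x-coordinate of Z, the parameter along the line is τ = (-22 − (-57))/45 = 7/9.
Then p = (-65) + 7/9·(54) = -23.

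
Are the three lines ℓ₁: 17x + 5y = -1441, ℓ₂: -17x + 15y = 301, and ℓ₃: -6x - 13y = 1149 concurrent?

Yes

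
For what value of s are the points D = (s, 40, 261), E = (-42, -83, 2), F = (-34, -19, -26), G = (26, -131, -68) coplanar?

-281

The points are coplanar iff DE · (DF × DG) = 0.
Expanding, this is linear in s: (5824)s + (1636544) = 0.
So s = -281.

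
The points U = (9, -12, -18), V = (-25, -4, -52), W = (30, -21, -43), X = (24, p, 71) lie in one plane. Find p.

The points are coplanar iff UV · (UW × UX) = 0.
Expanding, this is linear in p: (-1564)p + (-14076) = 0.
So p = -9.

-9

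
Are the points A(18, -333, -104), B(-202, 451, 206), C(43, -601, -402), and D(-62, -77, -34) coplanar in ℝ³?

Yes

A normal to the plane through A, B, C is n = AB × AC = (-150552, -57810, 39360).
The plane has equation n·P = 12447354. For D: n·D = 12447354.
Equal, so D lies in the plane and all four are coplanar.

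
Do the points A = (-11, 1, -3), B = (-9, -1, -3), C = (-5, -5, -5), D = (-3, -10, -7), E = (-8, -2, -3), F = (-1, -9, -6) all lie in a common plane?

No

The plane through A, B, C has normal n = AB × AC = (4, 4, 0) and equation n·P = -40.
Checking the remaining points: n·D = -52, n·E = -40, n·F = -40.
Since n·D = -52 ≠ -40, D is off the plane and the points are not all coplanar.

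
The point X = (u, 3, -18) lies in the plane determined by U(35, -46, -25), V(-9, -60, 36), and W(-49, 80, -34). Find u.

Coplanarity requires UV · (UW × UX) = 0.
UV = (-44, -14, 61), UW = (-84, 126, -9); the triple product is linear in u with coefficient -7560 and constant term -52920.
Setting it to zero: u = -7.

-7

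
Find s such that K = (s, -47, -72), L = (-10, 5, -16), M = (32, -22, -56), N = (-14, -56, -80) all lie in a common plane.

The points are coplanar iff KL · (KM × KN) = 0.
Expanding, this is linear in s: (712)s + (5696) = 0.
So s = -8.

-8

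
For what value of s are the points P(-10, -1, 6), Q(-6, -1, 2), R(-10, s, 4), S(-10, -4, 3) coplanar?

-3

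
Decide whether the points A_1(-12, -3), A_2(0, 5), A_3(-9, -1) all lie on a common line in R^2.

Yes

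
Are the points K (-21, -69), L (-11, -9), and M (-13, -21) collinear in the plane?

Yes

KL = (10, 60), KM = (8, 48).
Checking proportionality: KM = 4/5·KL, so the vectors are parallel and the points are collinear.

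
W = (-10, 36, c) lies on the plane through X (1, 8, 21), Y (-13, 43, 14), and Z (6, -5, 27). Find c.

Coplanarity requires XY · (XZ × XW) = 0.
XY = (-14, 35, -7), XZ = (5, -13, 6); the triple product is linear in c with coefficient 7 and constant term -84.
Setting it to zero: c = 12.

12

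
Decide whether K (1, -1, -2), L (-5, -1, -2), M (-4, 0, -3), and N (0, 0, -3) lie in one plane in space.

A normal to the plane through K, L, M is n = KL × KM = (0, -6, -6).
The plane has equation n·P = 18. For N: n·N = 18.
Equal, so N lies in the plane and all four are coplanar.

Yes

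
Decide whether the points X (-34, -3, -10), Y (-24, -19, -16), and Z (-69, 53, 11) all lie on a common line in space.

XY = (10, -16, -6), XZ = (-35, 56, 21).
Each component of XZ is -7/2 times the corresponding component of XY, so XZ = -7/2·XY and the points are collinear.

Yes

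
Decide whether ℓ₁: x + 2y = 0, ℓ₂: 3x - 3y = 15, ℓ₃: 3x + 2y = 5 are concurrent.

No

The three lines meet at one point iff the augmented coefficient matrix [aᵢ bᵢ cᵢ] has rank < 3, i.e. its determinant vanishes.
Here the determinant is 15.
Nonzero, so no common point exists.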